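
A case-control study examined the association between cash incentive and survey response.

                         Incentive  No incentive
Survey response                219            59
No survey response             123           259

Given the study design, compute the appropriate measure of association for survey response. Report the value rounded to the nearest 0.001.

Reading the table with exposure as columns: a = 219 (Incentive, case), b = 123 (Incentive, non-case), c = 59 (No incentive, case), d = 259.
This is a case-control study: participants were sampled on outcome status, so risks in the source population cannot be estimated directly — relative risk is not valid here. The odds ratio is the appropriate measure.
OR = (a·d)/(b·c) = (219 × 259) / (123 × 59) = 56721 / 7257 = 7.81604

7.816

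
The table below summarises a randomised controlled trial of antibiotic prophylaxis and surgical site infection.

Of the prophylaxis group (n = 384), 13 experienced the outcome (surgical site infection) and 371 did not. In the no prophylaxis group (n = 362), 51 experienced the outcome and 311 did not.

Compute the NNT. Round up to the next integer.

Risk in treated group = 13/384 = 0.03385; risk in control = 51/362 = 0.14088.
Absolute risk reduction = 0.14088 − 0.03385 = 0.10703
NNT = 1 / ARR = 1 / 0.10703 = 9.343 → round up → 10

10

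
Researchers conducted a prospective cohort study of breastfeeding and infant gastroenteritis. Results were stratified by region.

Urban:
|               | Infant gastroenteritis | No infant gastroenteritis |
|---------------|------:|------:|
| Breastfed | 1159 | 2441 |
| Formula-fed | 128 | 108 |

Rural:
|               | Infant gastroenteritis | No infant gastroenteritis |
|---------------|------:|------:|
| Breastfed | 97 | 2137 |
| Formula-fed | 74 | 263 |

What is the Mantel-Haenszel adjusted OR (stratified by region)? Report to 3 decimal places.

0.298

OR_MH = Σ(aᵢdᵢ/nᵢ) / Σ(bᵢcᵢ/nᵢ), where nᵢ is the stratum total.
Stratum 1 (Urban): n = 3836; a·d/n = 1159·108/3836 = 32.6309; b·c/n = 2441·128/3836 = 81.4515
Stratum 2 (Rural): n = 2571; a·d/n = 97·263/2571 = 9.9226; b·c/n = 2137·74/2571 = 61.5084
OR_MH = (32.6309 + 9.9226) / (81.4515 + 61.5084) = 42.5535 / 142.9599 = 0.29766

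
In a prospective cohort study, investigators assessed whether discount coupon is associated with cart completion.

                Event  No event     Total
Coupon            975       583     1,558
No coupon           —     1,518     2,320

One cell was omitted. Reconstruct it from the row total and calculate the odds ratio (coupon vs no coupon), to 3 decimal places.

3.165

The missing cell is in the unexposed row: 2320 − 1518 = 802.
So a = 975, b = 583, c = 802, d = 1518.
OR = (a·d)/(b·c) = (975 × 1518) / (583 × 802) = 1480050 / 467566 = 3.16544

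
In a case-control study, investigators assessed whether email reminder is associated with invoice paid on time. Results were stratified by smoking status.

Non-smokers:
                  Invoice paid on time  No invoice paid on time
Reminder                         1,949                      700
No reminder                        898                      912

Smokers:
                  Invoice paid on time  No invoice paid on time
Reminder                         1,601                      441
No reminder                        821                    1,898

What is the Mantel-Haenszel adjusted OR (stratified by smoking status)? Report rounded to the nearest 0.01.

OR_MH = Σ(aᵢdᵢ/nᵢ) / Σ(bᵢcᵢ/nᵢ), where nᵢ is the stratum total.
Stratum 1 (Non-smokers): n = 4459; a·d/n = 1949·912/4459 = 398.6293; b·c/n = 700·898/4459 = 140.9733
Stratum 2 (Smokers): n = 4761; a·d/n = 1601·1898/4761 = 638.2478; b·c/n = 441·821/4761 = 76.0473
OR_MH = (398.6293 + 638.2478) / (140.9733 + 76.0473) = 1036.8771 / 217.0206 = 4.77778

4.78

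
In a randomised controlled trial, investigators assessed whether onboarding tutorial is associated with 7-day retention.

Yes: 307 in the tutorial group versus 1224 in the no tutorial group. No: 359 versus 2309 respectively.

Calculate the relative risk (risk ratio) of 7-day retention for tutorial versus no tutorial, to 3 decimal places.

1.331

From the description: a = 307, b = 359, c = 1224, d = 2309.
Risk in exposed = 307/666 = 0.46096; risk in unexposed = 1224/3533 = 0.34645.
RR = 0.46096 / 0.34645 = 1.33054
The risk among the exposed is 1.33 times that among the unexposed.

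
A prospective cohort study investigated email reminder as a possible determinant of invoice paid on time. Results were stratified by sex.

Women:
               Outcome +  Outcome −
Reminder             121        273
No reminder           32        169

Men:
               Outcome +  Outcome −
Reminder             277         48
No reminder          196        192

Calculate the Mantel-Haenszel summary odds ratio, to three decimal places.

3.909

OR_MH = Σ(aᵢdᵢ/nᵢ) / Σ(bᵢcᵢ/nᵢ), where nᵢ is the stratum total.
Stratum 1 (Women): n = 595; a·d/n = 121·169/595 = 34.3681; b·c/n = 273·32/595 = 14.6824
Stratum 2 (Men): n = 713; a·d/n = 277·192/713 = 74.5919; b·c/n = 48·196/713 = 13.1950
OR_MH = (34.3681 + 74.5919) / (14.6824 + 13.1950) = 108.9599 / 27.8773 = 3.90855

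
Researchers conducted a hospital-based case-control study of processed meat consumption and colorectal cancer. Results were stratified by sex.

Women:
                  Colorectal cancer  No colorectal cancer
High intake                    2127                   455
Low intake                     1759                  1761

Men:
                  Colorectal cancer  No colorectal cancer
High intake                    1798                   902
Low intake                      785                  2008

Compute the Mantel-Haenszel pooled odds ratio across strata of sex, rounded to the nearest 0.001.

OR_MH = Σ(aᵢdᵢ/nᵢ) / Σ(bᵢcᵢ/nᵢ), where nᵢ is the stratum total.
Stratum 1 (Women): n = 6102; a·d/n = 2127·1761/6102 = 613.8392; b·c/n = 455·1759/6102 = 131.1611
Stratum 2 (Men): n = 5493; a·d/n = 1798·2008/5493 = 657.2700; b·c/n = 902·785/5493 = 128.9041
OR_MH = (613.8392 + 657.2700) / (131.1611 + 128.9041) = 1271.1092 / 260.0652 = 4.88766

4.888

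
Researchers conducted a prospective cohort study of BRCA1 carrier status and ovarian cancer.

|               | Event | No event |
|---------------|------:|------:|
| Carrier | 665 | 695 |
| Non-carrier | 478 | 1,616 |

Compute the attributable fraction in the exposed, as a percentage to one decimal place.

53.3

Cells: a = 665, b = 695, c = 478, d = 1616.
Risk in exposed = 665/1360 = 0.48897; risk in unexposed = 478/2094 = 0.22827.
RR = 0.48897/0.22827 = 2.14206
AR% = (RR − 1)/RR × 100 = (2.14206 − 1)/2.14206 × 100 = 53.3160%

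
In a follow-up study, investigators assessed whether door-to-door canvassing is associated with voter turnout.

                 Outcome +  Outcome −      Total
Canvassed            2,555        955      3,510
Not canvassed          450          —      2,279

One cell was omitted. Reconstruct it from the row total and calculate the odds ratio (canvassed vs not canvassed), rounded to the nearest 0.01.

The missing cell is in the unexposed row: 2279 − 450 = 1829.
So a = 2555, b = 955, c = 450, d = 1829.
OR = (a·d)/(b·c) = (2555 × 1829) / (955 × 450) = 4673095 / 429750 = 10.87398

10.87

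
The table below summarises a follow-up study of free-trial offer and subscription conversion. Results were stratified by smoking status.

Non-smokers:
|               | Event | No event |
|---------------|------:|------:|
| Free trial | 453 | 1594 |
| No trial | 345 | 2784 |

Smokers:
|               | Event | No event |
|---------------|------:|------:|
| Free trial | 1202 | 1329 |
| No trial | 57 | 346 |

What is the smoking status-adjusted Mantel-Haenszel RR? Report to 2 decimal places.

RR_MH = Σ(aᵢ·n₀ᵢ/nᵢ) / Σ(cᵢ·n₁ᵢ/nᵢ), with n₁ᵢ = aᵢ+bᵢ (exposed), n₀ᵢ = cᵢ+dᵢ (unexposed), nᵢ = n₁ᵢ+n₀ᵢ.
Stratum 1 (Non-smokers): n₁ = 2047, n₀ = 3129, n = 5176; a·n₀/n = 453·3129/5176 = 273.8480; c·n₁/n = 345·2047/5176 = 136.4403
Stratum 2 (Smokers): n₁ = 2531, n₀ = 403, n = 2934; a·n₀/n = 1202·403/2934 = 165.1009; c·n₁/n = 57·2531/2934 = 49.1708
RR_MH = (273.8480 + 165.1009) / (136.4403 + 49.1708) = 438.9488 / 185.6111 = 2.36489

2.36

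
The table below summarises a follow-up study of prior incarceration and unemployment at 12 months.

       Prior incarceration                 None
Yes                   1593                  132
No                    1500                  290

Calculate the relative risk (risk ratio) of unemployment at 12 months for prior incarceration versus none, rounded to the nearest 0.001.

Reading the table with exposure as columns: a = 1593 (Prior incarceration, case), b = 1500 (Prior incarceration, non-case), c = 132 (None, case), d = 290.
Risk in exposed = 1593/3093 = 0.51503; risk in unexposed = 132/422 = 0.31280.
RR = 0.51503 / 0.31280 = 1.64655
The risk among the exposed is 1.65 times that among the unexposed.

1.647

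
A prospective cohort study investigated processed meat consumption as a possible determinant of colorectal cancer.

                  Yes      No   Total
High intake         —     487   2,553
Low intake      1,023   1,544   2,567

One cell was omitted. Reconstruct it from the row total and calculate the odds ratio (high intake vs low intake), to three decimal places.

The missing cell is in the exposed row: 2553 − 487 = 2066.
So a = 2066, b = 487, c = 1023, d = 1544.
OR = (a·d)/(b·c) = (2066 × 1544) / (487 × 1023) = 3189904 / 498201 = 6.40285

6.403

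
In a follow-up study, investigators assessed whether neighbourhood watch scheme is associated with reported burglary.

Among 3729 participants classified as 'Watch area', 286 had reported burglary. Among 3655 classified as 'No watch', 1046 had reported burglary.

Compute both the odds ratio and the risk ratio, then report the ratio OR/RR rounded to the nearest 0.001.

0.773

From the description: a = 286, b = 3443, c = 1046, d = 2609.
OR = (286·2609)/(3443·1046) = 746174/3601378 = 0.20719
Risk in exposed = 286/3729 = 0.07670; risk in unexposed = 1046/3655 = 0.28618; RR = 0.26800
OR/RR = 0.20719 / 0.26800 = 0.77311
The outcome is not rare, so the OR lies further from 1 than the RR.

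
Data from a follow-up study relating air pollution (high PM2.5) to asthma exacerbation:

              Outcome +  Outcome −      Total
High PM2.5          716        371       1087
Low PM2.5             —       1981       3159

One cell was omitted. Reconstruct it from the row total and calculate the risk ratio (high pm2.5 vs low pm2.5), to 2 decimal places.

The missing cell is in the unexposed row: 3159 − 1981 = 1178.
So a = 716, b = 371, c = 1178, d = 1981.
RR = [a/(a+b)] / [c/(c+d)] = (716/1087) / (1178/3159) = 0.65869/0.37290 = 1.76639

1.77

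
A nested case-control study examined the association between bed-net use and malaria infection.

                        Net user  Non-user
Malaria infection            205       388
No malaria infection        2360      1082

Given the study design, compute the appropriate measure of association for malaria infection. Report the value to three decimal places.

0.242

Reading the table with exposure as columns: a = 205 (Net user, case), b = 2360 (Net user, non-case), c = 388 (Non-user, case), d = 1082.
This is a nested case-control study: participants were sampled on outcome status, so risks in the source population cannot be estimated directly — relative risk is not valid here. The odds ratio is the appropriate measure.
OR = (a·d)/(b·c) = (205 × 1082) / (2360 × 388) = 221810 / 915680 = 0.24224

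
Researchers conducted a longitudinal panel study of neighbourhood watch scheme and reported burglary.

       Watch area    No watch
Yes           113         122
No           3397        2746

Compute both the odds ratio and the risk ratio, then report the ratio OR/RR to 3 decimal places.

Reading the table with exposure as columns: a = 113 (Watch area, case), b = 3397 (Watch area, non-case), c = 122 (No watch, case), d = 2746.
OR = (113·2746)/(3397·122) = 310298/414434 = 0.74873
Risk in exposed = 113/3510 = 0.03219; risk in unexposed = 122/2868 = 0.04254; RR = 0.75682
OR/RR = 0.74873 / 0.75682 = 0.98931
The outcome is rare in both groups, so OR ≈ RR (ratio near 1).

0.989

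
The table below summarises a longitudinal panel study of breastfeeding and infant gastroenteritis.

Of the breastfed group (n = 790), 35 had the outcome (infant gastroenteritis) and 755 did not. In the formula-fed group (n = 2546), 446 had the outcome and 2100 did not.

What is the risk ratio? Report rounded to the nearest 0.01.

0.25

From the description: a = 35, b = 755, c = 446, d = 2100.
Risk in exposed = 35/790 = 0.04430; risk in unexposed = 446/2546 = 0.17518.
RR = 0.04430 / 0.17518 = 0.25291
The risk is 75% lower among the exposed than among the unexposed.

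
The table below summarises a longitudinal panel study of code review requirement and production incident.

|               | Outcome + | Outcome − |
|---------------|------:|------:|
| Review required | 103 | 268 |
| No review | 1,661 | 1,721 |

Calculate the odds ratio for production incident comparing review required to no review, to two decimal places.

0.40

Cells: a = 103, b = 268, c = 1661, d = 1721.
OR = (a·d)/(b·c) = (103 × 1721) / (268 × 1661) = 177263 / 445148 = 0.39821
Exposure is associated with lower odds of production incident (OR = 0.40 < 1).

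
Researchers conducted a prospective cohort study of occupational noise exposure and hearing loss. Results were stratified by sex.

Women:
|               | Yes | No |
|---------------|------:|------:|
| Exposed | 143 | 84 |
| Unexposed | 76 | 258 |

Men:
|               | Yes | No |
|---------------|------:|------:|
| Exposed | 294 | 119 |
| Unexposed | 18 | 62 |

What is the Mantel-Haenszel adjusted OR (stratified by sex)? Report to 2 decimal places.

OR_MH = Σ(aᵢdᵢ/nᵢ) / Σ(bᵢcᵢ/nᵢ), where nᵢ is the stratum total.
Stratum 1 (Women): n = 561; a·d/n = 143·258/561 = 65.7647; b·c/n = 84·76/561 = 11.3797
Stratum 2 (Men): n = 493; a·d/n = 294·62/493 = 36.9736; b·c/n = 119·18/493 = 4.3448
OR_MH = (65.7647 + 36.9736) / (11.3797 + 4.3448) = 102.7383 / 15.7245 = 6.53364

6.53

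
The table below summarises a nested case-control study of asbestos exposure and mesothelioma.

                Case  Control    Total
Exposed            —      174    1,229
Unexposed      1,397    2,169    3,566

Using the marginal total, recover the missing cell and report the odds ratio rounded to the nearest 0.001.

9.414

The missing cell is in the exposed row: 1229 − 174 = 1055.
So a = 1055, b = 174, c = 1397, d = 2169.
OR = (a·d)/(b·c) = (1055 × 2169) / (174 × 1397) = 2288295 / 243078 = 9.41383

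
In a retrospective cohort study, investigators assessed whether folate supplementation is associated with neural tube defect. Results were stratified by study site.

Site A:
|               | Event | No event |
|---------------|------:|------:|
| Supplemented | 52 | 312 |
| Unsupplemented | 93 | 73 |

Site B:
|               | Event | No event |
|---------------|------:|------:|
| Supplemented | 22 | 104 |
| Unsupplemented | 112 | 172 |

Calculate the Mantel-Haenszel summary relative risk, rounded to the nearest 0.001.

0.321

RR_MH = Σ(aᵢ·n₀ᵢ/nᵢ) / Σ(cᵢ·n₁ᵢ/nᵢ), with n₁ᵢ = aᵢ+bᵢ (exposed), n₀ᵢ = cᵢ+dᵢ (unexposed), nᵢ = n₁ᵢ+n₀ᵢ.
Stratum 1 (Site A): n₁ = 364, n₀ = 166, n = 530; a·n₀/n = 52·166/530 = 16.2868; c·n₁/n = 93·364/530 = 63.8717
Stratum 2 (Site B): n₁ = 126, n₀ = 284, n = 410; a·n₀/n = 22·284/410 = 15.2390; c·n₁/n = 112·126/410 = 34.4195
RR_MH = (16.2868 + 15.2390) / (63.8717 + 34.4195) = 31.5258 / 98.2912 = 0.32074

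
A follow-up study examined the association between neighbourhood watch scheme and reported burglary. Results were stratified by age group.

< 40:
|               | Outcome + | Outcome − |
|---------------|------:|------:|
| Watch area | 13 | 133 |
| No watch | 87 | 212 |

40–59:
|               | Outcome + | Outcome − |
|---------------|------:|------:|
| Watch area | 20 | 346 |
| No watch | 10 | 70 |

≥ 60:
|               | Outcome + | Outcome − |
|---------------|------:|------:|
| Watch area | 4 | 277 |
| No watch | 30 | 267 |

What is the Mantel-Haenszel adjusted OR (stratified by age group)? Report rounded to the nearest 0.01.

0.23

OR_MH = Σ(aᵢdᵢ/nᵢ) / Σ(bᵢcᵢ/nᵢ), where nᵢ is the stratum total.
Stratum 1 (< 40): n = 445; a·d/n = 13·212/445 = 6.1933; b·c/n = 133·87/445 = 26.0022
Stratum 2 (40–59): n = 446; a·d/n = 20·70/446 = 3.1390; b·c/n = 346·10/446 = 7.7578
Stratum 3 (≥ 60): n = 578; a·d/n = 4·267/578 = 1.8478; b·c/n = 277·30/578 = 14.3772
OR_MH = (6.1933 + 3.1390 + 1.8478) / (26.0022 + 7.7578 + 14.3772) = 11.1800 / 48.1373 = 0.23225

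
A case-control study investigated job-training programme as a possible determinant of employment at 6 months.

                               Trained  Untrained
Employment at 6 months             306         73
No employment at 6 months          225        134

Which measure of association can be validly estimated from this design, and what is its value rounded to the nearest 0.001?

Reading the table with exposure as columns: a = 306 (Trained, case), b = 225 (Trained, non-case), c = 73 (Untrained, case), d = 134.
This is a case-control study: participants were sampled on outcome status, so risks in the source population cannot be estimated directly — relative risk is not valid here. The odds ratio is the appropriate measure.
OR = (a·d)/(b·c) = (306 × 134) / (225 × 73) = 41004 / 16425 = 2.49644

2.496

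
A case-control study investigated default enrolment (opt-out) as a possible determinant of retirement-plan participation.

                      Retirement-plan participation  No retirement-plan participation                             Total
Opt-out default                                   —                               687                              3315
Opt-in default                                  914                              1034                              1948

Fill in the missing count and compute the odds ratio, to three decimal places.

The missing cell is in the exposed row: 3315 − 687 = 2628.
So a = 2628, b = 687, c = 914, d = 1034.
OR = (a·d)/(b·c) = (2628 × 1034) / (687 × 914) = 2717352 / 627918 = 4.32756

4.328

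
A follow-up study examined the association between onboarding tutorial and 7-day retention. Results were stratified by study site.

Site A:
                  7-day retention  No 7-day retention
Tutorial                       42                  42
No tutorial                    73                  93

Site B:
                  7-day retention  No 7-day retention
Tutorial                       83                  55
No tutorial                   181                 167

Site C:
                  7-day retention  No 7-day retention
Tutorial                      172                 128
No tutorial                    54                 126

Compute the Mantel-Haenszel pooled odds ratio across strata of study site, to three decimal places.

OR_MH = Σ(aᵢdᵢ/nᵢ) / Σ(bᵢcᵢ/nᵢ), where nᵢ is the stratum total.
Stratum 1 (Site A): n = 250; a·d/n = 42·93/250 = 15.6240; b·c/n = 42·73/250 = 12.2640
Stratum 2 (Site B): n = 486; a·d/n = 83·167/486 = 28.5206; b·c/n = 55·181/486 = 20.4835
Stratum 3 (Site C): n = 480; a·d/n = 172·126/480 = 45.1500; b·c/n = 128·54/480 = 14.4000
OR_MH = (15.6240 + 28.5206 + 45.1500) / (12.2640 + 20.4835 + 14.4000) = 89.2946 / 47.1475 = 1.89394

1.894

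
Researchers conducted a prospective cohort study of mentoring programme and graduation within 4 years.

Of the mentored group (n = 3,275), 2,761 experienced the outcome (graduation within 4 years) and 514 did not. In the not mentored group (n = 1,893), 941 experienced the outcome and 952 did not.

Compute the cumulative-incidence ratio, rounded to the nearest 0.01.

1.70

From the description: a = 2761, b = 514, c = 941, d = 952.
Risk in exposed = 2761/3275 = 0.84305; risk in unexposed = 941/1893 = 0.49709.
RR = 0.84305 / 0.49709 = 1.69596
The risk among the exposed is 1.70 times that among the unexposed.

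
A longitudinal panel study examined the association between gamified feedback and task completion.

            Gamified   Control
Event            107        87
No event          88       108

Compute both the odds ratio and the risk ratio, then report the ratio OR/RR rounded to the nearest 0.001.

Reading the table with exposure as columns: a = 107 (Gamified, case), b = 88 (Gamified, non-case), c = 87 (Control, case), d = 108.
OR = (107·108)/(88·87) = 11556/7656 = 1.50940
Risk in exposed = 107/195 = 0.54872; risk in unexposed = 87/195 = 0.44615; RR = 1.22989
OR/RR = 1.50940 / 1.22989 = 1.22727
The outcome is not rare, so the OR lies further from 1 than the RR.

1.227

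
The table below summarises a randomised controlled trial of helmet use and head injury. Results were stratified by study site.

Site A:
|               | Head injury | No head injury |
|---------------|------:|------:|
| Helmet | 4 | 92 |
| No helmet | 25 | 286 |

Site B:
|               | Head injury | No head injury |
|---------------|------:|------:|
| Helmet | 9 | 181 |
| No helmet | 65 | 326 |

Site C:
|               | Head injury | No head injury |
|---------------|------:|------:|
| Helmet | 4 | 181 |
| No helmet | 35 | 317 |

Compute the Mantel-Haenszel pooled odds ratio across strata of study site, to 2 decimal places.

OR_MH = Σ(aᵢdᵢ/nᵢ) / Σ(bᵢcᵢ/nᵢ), where nᵢ is the stratum total.
Stratum 1 (Site A): n = 407; a·d/n = 4·286/407 = 2.8108; b·c/n = 92·25/407 = 5.6511
Stratum 2 (Site B): n = 581; a·d/n = 9·326/581 = 5.0499; b·c/n = 181·65/581 = 20.2496
Stratum 3 (Site C): n = 537; a·d/n = 4·317/537 = 2.3613; b·c/n = 181·35/537 = 11.7970
OR_MH = (2.8108 + 5.0499 + 2.3613) / (5.6511 + 20.2496 + 11.7970) = 10.2220 / 37.6977 = 0.27116

0.27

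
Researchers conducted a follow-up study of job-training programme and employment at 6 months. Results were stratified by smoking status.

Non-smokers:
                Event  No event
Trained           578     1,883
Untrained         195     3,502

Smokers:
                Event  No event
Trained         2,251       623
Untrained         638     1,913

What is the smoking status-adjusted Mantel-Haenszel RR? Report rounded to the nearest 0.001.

3.379

RR_MH = Σ(aᵢ·n₀ᵢ/nᵢ) / Σ(cᵢ·n₁ᵢ/nᵢ), with n₁ᵢ = aᵢ+bᵢ (exposed), n₀ᵢ = cᵢ+dᵢ (unexposed), nᵢ = n₁ᵢ+n₀ᵢ.
Stratum 1 (Non-smokers): n₁ = 2461, n₀ = 3697, n = 6158; a·n₀/n = 578·3697/6158 = 347.0065; c·n₁/n = 195·2461/6158 = 77.9303
Stratum 2 (Smokers): n₁ = 2874, n₀ = 2551, n = 5425; a·n₀/n = 2251·2551/5425 = 1058.4887; c·n₁/n = 638·2874/5425 = 337.9930
RR_MH = (347.0065 + 1058.4887) / (77.9303 + 337.9930) = 1405.4952 / 415.9233 = 3.37922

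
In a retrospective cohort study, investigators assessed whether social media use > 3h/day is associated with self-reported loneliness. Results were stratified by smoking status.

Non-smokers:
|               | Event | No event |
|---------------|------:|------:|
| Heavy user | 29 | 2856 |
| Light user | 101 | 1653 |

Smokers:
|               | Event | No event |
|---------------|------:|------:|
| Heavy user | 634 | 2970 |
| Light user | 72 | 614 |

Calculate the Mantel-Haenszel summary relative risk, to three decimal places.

0.911

RR_MH = Σ(aᵢ·n₀ᵢ/nᵢ) / Σ(cᵢ·n₁ᵢ/nᵢ), with n₁ᵢ = aᵢ+bᵢ (exposed), n₀ᵢ = cᵢ+dᵢ (unexposed), nᵢ = n₁ᵢ+n₀ᵢ.
Stratum 1 (Non-smokers): n₁ = 2885, n₀ = 1754, n = 4639; a·n₀/n = 29·1754/4639 = 10.9649; c·n₁/n = 101·2885/4639 = 62.8120
Stratum 2 (Smokers): n₁ = 3604, n₀ = 686, n = 4290; a·n₀/n = 634·686/4290 = 101.3809; c·n₁/n = 72·3604/4290 = 60.4867
RR_MH = (10.9649 + 101.3809) / (62.8120 + 60.4867) = 112.3457 / 123.2987 = 0.91117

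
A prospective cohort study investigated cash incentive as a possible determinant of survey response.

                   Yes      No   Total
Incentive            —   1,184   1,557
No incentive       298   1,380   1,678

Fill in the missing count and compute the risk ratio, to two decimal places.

The missing cell is in the exposed row: 1557 − 1184 = 373.
So a = 373, b = 1184, c = 298, d = 1380.
RR = [a/(a+b)] / [c/(c+d)] = (373/1557) / (298/1678) = 0.23956/0.17759 = 1.34895

1.35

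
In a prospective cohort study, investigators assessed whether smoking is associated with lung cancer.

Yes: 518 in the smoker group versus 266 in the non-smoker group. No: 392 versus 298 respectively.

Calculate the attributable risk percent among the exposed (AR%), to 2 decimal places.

From the description: a = 518, b = 392, c = 266, d = 298.
Risk in exposed = 518/910 = 0.56923; risk in unexposed = 266/564 = 0.47163.
RR = 0.56923/0.47163 = 1.20694
AR% = (RR − 1)/RR × 100 = (1.20694 − 1)/1.20694 × 100 = 17.1459%

17.15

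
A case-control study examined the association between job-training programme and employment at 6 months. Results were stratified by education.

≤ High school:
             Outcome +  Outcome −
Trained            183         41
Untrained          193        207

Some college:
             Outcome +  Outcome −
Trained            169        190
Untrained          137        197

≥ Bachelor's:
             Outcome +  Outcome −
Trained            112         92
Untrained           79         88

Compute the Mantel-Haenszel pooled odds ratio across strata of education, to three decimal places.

OR_MH = Σ(aᵢdᵢ/nᵢ) / Σ(bᵢcᵢ/nᵢ), where nᵢ is the stratum total.
Stratum 1 (≤ High school): n = 624; a·d/n = 183·207/624 = 60.7067; b·c/n = 41·193/624 = 12.6811
Stratum 2 (Some college): n = 693; a·d/n = 169·197/693 = 48.0418; b·c/n = 190·137/693 = 37.5613
Stratum 3 (≥ Bachelor's): n = 371; a·d/n = 112·88/371 = 26.5660; b·c/n = 92·79/371 = 19.5903
OR_MH = (60.7067 + 48.0418 + 26.5660) / (12.6811 + 37.5613 + 19.5903) = 135.3146 / 69.8327 = 1.93770

1.938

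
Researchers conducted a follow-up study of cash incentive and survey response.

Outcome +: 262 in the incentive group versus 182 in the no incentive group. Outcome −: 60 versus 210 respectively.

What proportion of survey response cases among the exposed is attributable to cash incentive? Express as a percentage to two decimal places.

42.94

From the description: a = 262, b = 60, c = 182, d = 210.
Risk in exposed = 262/322 = 0.81366; risk in unexposed = 182/392 = 0.46429.
RR = 0.81366/0.46429 = 1.75251
AR% = (RR − 1)/RR × 100 = (1.75251 − 1)/1.75251 × 100 = 42.9389%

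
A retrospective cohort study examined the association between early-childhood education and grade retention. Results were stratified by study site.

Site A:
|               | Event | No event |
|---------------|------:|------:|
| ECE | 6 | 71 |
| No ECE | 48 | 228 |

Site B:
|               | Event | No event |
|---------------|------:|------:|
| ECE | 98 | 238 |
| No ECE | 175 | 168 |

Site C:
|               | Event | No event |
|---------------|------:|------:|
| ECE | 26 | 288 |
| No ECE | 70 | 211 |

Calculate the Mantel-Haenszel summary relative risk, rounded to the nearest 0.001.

RR_MH = Σ(aᵢ·n₀ᵢ/nᵢ) / Σ(cᵢ·n₁ᵢ/nᵢ), with n₁ᵢ = aᵢ+bᵢ (exposed), n₀ᵢ = cᵢ+dᵢ (unexposed), nᵢ = n₁ᵢ+n₀ᵢ.
Stratum 1 (Site A): n₁ = 77, n₀ = 276, n = 353; a·n₀/n = 6·276/353 = 4.6912; c·n₁/n = 48·77/353 = 10.4703
Stratum 2 (Site B): n₁ = 336, n₀ = 343, n = 679; a·n₀/n = 98·343/679 = 49.5052; c·n₁/n = 175·336/679 = 86.5979
Stratum 3 (Site C): n₁ = 314, n₀ = 281, n = 595; a·n₀/n = 26·281/595 = 12.2790; c·n₁/n = 70·314/595 = 36.9412
RR_MH = (4.6912 + 49.5052 + 12.2790) / (10.4703 + 86.5979 + 36.9412) = 66.4754 / 134.0094 = 0.49605

0.496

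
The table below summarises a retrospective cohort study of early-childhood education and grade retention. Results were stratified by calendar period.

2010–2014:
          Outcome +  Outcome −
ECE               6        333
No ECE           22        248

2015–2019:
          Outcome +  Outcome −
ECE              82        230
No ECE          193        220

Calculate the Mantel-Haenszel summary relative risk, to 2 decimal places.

RR_MH = Σ(aᵢ·n₀ᵢ/nᵢ) / Σ(cᵢ·n₁ᵢ/nᵢ), with n₁ᵢ = aᵢ+bᵢ (exposed), n₀ᵢ = cᵢ+dᵢ (unexposed), nᵢ = n₁ᵢ+n₀ᵢ.
Stratum 1 (2010–2014): n₁ = 339, n₀ = 270, n = 609; a·n₀/n = 6·270/609 = 2.6601; c·n₁/n = 22·339/609 = 12.2463
Stratum 2 (2015–2019): n₁ = 312, n₀ = 413, n = 725; a·n₀/n = 82·413/725 = 46.7117; c·n₁/n = 193·312/725 = 83.0566
RR_MH = (2.6601 + 46.7117) / (12.2463 + 83.0566) = 49.3718 / 95.3029 = 0.51805

0.52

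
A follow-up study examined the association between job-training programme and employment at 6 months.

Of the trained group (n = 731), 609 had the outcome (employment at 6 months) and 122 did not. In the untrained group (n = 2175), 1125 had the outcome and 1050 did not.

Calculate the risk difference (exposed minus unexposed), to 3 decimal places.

From the description: a = 609, b = 122, c = 1125, d = 1050.
Risk in exposed = 609/731 = 0.833105; risk in unexposed = 1125/2175 = 0.517241.
Risk difference = 0.833105 − 0.517241 = 0.315864

0.316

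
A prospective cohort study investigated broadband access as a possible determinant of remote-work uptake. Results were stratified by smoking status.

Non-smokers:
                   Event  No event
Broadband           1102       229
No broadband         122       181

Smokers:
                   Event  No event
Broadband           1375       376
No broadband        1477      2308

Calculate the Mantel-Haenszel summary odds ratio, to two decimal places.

5.92

OR_MH = Σ(aᵢdᵢ/nᵢ) / Σ(bᵢcᵢ/nᵢ), where nᵢ is the stratum total.
Stratum 1 (Non-smokers): n = 1634; a·d/n = 1102·181/1634 = 122.0698; b·c/n = 229·122/1634 = 17.0979
Stratum 2 (Smokers): n = 5536; a·d/n = 1375·2308/5536 = 573.2478; b·c/n = 376·1477/5536 = 100.3165
OR_MH = (122.0698 + 573.2478) / (17.0979 + 100.3165) = 695.3176 / 117.4144 = 5.92191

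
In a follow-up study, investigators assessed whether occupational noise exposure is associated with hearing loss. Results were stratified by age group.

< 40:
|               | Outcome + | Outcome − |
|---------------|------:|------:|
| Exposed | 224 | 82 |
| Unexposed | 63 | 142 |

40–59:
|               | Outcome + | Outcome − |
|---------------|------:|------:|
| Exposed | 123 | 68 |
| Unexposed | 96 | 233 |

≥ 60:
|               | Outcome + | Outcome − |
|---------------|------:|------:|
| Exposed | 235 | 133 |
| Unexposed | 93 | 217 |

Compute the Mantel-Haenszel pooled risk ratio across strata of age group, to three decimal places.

RR_MH = Σ(aᵢ·n₀ᵢ/nᵢ) / Σ(cᵢ·n₁ᵢ/nᵢ), with n₁ᵢ = aᵢ+bᵢ (exposed), n₀ᵢ = cᵢ+dᵢ (unexposed), nᵢ = n₁ᵢ+n₀ᵢ.
Stratum 1 (< 40): n₁ = 306, n₀ = 205, n = 511; a·n₀/n = 224·205/511 = 89.8630; c·n₁/n = 63·306/511 = 37.7260
Stratum 2 (40–59): n₁ = 191, n₀ = 329, n = 520; a·n₀/n = 123·329/520 = 77.8212; c·n₁/n = 96·191/520 = 35.2615
Stratum 3 (≥ 60): n₁ = 368, n₀ = 310, n = 678; a·n₀/n = 235·310/678 = 107.4484; c·n₁/n = 93·368/678 = 50.4779
RR_MH = (89.8630 + 77.8212 + 107.4484) / (37.7260 + 35.2615 + 50.4779) = 275.1325 / 123.4654 = 2.22842

2.228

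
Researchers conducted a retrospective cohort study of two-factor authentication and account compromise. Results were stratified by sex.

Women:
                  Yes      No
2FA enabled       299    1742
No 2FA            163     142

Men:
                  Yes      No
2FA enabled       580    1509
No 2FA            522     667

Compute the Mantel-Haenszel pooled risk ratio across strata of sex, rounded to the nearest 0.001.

0.525

RR_MH = Σ(aᵢ·n₀ᵢ/nᵢ) / Σ(cᵢ·n₁ᵢ/nᵢ), with n₁ᵢ = aᵢ+bᵢ (exposed), n₀ᵢ = cᵢ+dᵢ (unexposed), nᵢ = n₁ᵢ+n₀ᵢ.
Stratum 1 (Women): n₁ = 2041, n₀ = 305, n = 2346; a·n₀/n = 299·305/2346 = 38.8725; c·n₁/n = 163·2041/2346 = 141.8086
Stratum 2 (Men): n₁ = 2089, n₀ = 1189, n = 3278; a·n₀/n = 580·1189/3278 = 210.3783; c·n₁/n = 522·2089/3278 = 332.6595
RR_MH = (38.8725 + 210.3783) / (141.8086 + 332.6595) = 249.2508 / 474.4682 = 0.52533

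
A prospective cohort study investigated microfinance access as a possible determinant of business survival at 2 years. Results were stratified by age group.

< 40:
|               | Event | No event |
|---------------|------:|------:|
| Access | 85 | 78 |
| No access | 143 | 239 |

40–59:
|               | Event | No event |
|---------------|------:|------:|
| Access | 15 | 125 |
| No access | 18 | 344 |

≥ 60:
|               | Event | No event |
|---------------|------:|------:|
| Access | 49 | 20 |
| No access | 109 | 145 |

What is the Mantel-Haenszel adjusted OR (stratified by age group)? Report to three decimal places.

2.194

OR_MH = Σ(aᵢdᵢ/nᵢ) / Σ(bᵢcᵢ/nᵢ), where nᵢ is the stratum total.
Stratum 1 (< 40): n = 545; a·d/n = 85·239/545 = 37.2752; b·c/n = 78·143/545 = 20.4661
Stratum 2 (40–59): n = 502; a·d/n = 15·344/502 = 10.2789; b·c/n = 125·18/502 = 4.4821
Stratum 3 (≥ 60): n = 323; a·d/n = 49·145/323 = 21.9969; b·c/n = 20·109/323 = 6.7492
OR_MH = (37.2752 + 10.2789 + 21.9969) / (20.4661 + 4.4821 + 6.7492) = 69.5510 / 31.6974 = 2.19422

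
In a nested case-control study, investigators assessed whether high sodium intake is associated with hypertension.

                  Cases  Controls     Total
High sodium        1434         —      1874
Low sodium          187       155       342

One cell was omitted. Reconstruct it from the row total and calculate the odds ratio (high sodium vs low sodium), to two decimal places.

The missing cell is in the exposed row: 1874 − 1434 = 440.
So a = 1434, b = 440, c = 187, d = 155.
OR = (a·d)/(b·c) = (1434 × 155) / (440 × 187) = 222270 / 82280 = 2.70139

2.70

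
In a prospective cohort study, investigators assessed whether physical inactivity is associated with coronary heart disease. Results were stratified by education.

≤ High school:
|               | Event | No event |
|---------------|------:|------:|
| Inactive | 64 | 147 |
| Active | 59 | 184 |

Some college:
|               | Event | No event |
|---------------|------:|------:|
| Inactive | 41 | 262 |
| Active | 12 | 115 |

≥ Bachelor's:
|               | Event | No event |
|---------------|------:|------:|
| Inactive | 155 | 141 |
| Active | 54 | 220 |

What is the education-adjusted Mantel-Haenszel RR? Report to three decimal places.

RR_MH = Σ(aᵢ·n₀ᵢ/nᵢ) / Σ(cᵢ·n₁ᵢ/nᵢ), with n₁ᵢ = aᵢ+bᵢ (exposed), n₀ᵢ = cᵢ+dᵢ (unexposed), nᵢ = n₁ᵢ+n₀ᵢ.
Stratum 1 (≤ High school): n₁ = 211, n₀ = 243, n = 454; a·n₀/n = 64·243/454 = 34.2555; c·n₁/n = 59·211/454 = 27.4207
Stratum 2 (Some college): n₁ = 303, n₀ = 127, n = 430; a·n₀/n = 41·127/430 = 12.1093; c·n₁/n = 12·303/430 = 8.4558
Stratum 3 (≥ Bachelor's): n₁ = 296, n₀ = 274, n = 570; a·n₀/n = 155·274/570 = 74.5088; c·n₁/n = 54·296/570 = 28.0421
RR_MH = (34.2555 + 12.1093 + 74.5088) / (27.4207 + 8.4558 + 28.0421) = 120.8736 / 63.9186 = 1.89105

1.891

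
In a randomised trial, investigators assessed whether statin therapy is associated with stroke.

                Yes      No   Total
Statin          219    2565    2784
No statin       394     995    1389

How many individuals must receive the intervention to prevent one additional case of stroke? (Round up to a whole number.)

Risk in treated group = 219/2784 = 0.07866; risk in control = 394/1389 = 0.28366.
Absolute risk reduction = 0.28366 − 0.07866 = 0.20499
NNT = 1 / ARR = 1 / 0.20499 = 4.878 → round up → 5

5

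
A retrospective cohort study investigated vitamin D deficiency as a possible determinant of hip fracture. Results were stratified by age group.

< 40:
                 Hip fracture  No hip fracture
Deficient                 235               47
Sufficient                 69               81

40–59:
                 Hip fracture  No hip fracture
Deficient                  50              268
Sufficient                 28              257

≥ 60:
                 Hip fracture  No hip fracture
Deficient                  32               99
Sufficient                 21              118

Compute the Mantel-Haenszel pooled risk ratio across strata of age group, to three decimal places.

RR_MH = Σ(aᵢ·n₀ᵢ/nᵢ) / Σ(cᵢ·n₁ᵢ/nᵢ), with n₁ᵢ = aᵢ+bᵢ (exposed), n₀ᵢ = cᵢ+dᵢ (unexposed), nᵢ = n₁ᵢ+n₀ᵢ.
Stratum 1 (< 40): n₁ = 282, n₀ = 150, n = 432; a·n₀/n = 235·150/432 = 81.5972; c·n₁/n = 69·282/432 = 45.0417
Stratum 2 (40–59): n₁ = 318, n₀ = 285, n = 603; a·n₀/n = 50·285/603 = 23.6318; c·n₁/n = 28·318/603 = 14.7662
Stratum 3 (≥ 60): n₁ = 131, n₀ = 139, n = 270; a·n₀/n = 32·139/270 = 16.4741; c·n₁/n = 21·131/270 = 10.1889
RR_MH = (81.5972 + 23.6318 + 16.4741) / (45.0417 + 14.7662 + 10.1889) = 121.7031 / 69.9967 = 1.73870

1.739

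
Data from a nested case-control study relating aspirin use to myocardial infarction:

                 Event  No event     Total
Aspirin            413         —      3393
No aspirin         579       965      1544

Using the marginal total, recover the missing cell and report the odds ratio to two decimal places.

The missing cell is in the exposed row: 3393 − 413 = 2980.
So a = 413, b = 2980, c = 579, d = 965.
OR = (a·d)/(b·c) = (413 × 965) / (2980 × 579) = 398545 / 1725420 = 0.23098

0.23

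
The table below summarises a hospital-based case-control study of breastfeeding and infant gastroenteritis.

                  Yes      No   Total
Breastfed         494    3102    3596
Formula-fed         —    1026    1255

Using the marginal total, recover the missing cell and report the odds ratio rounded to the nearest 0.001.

0.714

The missing cell is in the unexposed row: 1255 − 1026 = 229.
So a = 494, b = 3102, c = 229, d = 1026.
OR = (a·d)/(b·c) = (494 × 1026) / (3102 × 229) = 506844 / 710358 = 0.71351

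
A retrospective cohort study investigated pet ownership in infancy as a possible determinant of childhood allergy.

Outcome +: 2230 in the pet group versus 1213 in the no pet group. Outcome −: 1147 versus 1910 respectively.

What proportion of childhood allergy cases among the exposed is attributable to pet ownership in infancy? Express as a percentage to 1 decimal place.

From the description: a = 2230, b = 1147, c = 1213, d = 1910.
Risk in exposed = 2230/3377 = 0.66035; risk in unexposed = 1213/3123 = 0.38841.
RR = 0.66035/0.38841 = 1.70014
AR% = (RR − 1)/RR × 100 = (1.70014 − 1)/1.70014 × 100 = 41.1814%

41.2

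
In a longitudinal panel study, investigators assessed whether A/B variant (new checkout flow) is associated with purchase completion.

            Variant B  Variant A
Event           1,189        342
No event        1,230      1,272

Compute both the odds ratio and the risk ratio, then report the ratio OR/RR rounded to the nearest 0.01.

1.55

Reading the table with exposure as columns: a = 1189 (Variant B, case), b = 1230 (Variant B, non-case), c = 342 (Variant A, case), d = 1272.
OR = (1189·1272)/(1230·342) = 1512408/420660 = 3.59532
Risk in exposed = 1189/2419 = 0.49153; risk in unexposed = 342/1614 = 0.21190; RR = 2.31966
OR/RR = 3.59532 / 2.31966 = 1.54994
The outcome is not rare, so the OR lies further from 1 than the RR.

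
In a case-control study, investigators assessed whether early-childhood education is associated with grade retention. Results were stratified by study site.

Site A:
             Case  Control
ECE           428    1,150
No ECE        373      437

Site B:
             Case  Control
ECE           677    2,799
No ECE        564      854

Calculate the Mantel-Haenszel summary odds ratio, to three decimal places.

0.391

OR_MH = Σ(aᵢdᵢ/nᵢ) / Σ(bᵢcᵢ/nᵢ), where nᵢ is the stratum total.
Stratum 1 (Site A): n = 2388; a·d/n = 428·437/2388 = 78.3233; b·c/n = 1150·373/2388 = 179.6273
Stratum 2 (Site B): n = 4894; a·d/n = 677·854/4894 = 118.1361; b·c/n = 2799·564/4894 = 322.5656
OR_MH = (78.3233 + 118.1361) / (179.6273 + 322.5656) = 196.4594 / 502.1929 = 0.39120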